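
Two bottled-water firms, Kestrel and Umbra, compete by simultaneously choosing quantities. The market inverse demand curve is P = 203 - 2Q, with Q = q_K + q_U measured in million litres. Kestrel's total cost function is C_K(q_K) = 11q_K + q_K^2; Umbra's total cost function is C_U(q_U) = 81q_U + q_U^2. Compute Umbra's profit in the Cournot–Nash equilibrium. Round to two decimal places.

Kestrel's profit: π_K = (203 - 2Q)q_K - (11q_K + q_K²). Setting ∂π_K/∂q_K = 0: 192 - 6q_K - 2(q_U) = 0.
Umbra's first-order condition: 122 - 6q_U - 2(q_K) = 0.
So q_K = (192 - 2q_U)/6 and q_U = (122 - 2q_K)/6.
Solving the pair: q_K = 227/8, q_U = 87/8.
Price P = 203 - 2·(157/4) = 249/2.
Umbra's profit: (249/2)·(87/8) - 81·(87/8) - (87/8)² = 354.7969.

354.80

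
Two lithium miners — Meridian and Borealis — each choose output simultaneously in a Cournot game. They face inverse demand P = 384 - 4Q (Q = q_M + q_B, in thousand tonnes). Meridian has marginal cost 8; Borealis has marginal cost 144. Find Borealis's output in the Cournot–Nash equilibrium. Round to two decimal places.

8.67

Meridian's profit: π_M = (384 - 4Q)q_M - (8q_M). Setting ∂π_M/∂q_M = 0: 376 - 8q_M - 4(q_B) = 0.
Borealis's profit: π_B = (384 - 4Q)q_B - (144q_B). Setting ∂π_B/∂q_B = 0: 240 - 8q_B - 4(q_M) = 0.
So q_M = (376 - 4q_B)/8 and q_B = (240 - 4q_M)/8.
Substituting one into the other gives q_M = 128/3 and q_B = 26/3.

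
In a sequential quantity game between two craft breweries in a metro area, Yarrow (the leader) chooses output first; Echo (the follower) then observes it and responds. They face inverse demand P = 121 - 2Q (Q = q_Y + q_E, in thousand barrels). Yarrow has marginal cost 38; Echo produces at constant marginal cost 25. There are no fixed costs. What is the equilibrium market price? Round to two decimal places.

55.50

The follower Echo best-responds to any q_Y: π_E = (121 - 2Q)q_E - 25q_E.
Follower FOC: 96 - 2q_Y - 4q_E = 0, so q_E(q_Y) = (96 - 2q_Y)/4.
The leader anticipates this reaction. Substituting into P = 121 - 2Q gives P = 73 - q_Y, so π_Y = (73 - q_Y)q_Y - 38q_Y.
Maximising: ∂π_Y/∂q_Y = 35 - 2q_Y = 0, giving q_Y = 35/2.
Then q_E = (96 - 2·(35/2))/4 = 61/4.
Total output Q = 131/4, so price P = 121 - 2·(131/4) = 111/2.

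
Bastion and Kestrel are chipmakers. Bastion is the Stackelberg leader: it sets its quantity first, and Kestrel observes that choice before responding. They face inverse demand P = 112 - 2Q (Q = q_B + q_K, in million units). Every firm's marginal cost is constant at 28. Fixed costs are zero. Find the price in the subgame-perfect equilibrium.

The follower Kestrel best-responds to any q_B: π_K = (112 - 2Q)q_K - 28q_K.
Setting the follower's marginal profit to zero, 84 - 2q_B - 4q_K = 0, i.e. q_K = (84 - 2q_B)/4.
Bastion substitutes q_K(q_B) into its own profit: π_B = q_B(112 - 2q_B - (84 - 2q_B)/2) - 28q_B = (70 - q_B)q_B - 28q_B.
Maximising: ∂π_B/∂q_B = 42 - 2q_B = 0, giving q_B = 21.
Then q_K = (84 - 2·21)/4 = 21/2.
Total output Q = 63/2, so price P = 112 - 2·(63/2) = 49.

49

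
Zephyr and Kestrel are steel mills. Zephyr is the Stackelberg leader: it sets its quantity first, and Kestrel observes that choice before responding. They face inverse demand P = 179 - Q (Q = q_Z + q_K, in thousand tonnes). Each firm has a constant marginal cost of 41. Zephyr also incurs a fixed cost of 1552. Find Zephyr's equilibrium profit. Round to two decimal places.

828.50

Solve by backward induction. Given q_Z, the follower Kestrel maximises π_K = (179 - q_Z - q_K)q_K - 41q_K.
∂π_K/∂q_K = 138 - q_Z - 2q_K = 0 gives the reaction function q_K = (138 - q_Z)/2.
Zephyr substitutes q_K(q_Z) into its own profit: π_Z = q_Z(179 - q_Z - (138 - q_Z)/2) - 41q_Z = (110 - (1/2)q_Z)q_Z - 41q_Z.
Maximising: ∂π_Z/∂q_Z = 69 - q_Z = 0, giving q_Z = 69.
Then q_K = (138 - 69)/2 = 69/2.
Price P = 179 - 207/2 = 151/2.
Zephyr's profit: (151/2 - 41)·69 - 1552 = 1657/2.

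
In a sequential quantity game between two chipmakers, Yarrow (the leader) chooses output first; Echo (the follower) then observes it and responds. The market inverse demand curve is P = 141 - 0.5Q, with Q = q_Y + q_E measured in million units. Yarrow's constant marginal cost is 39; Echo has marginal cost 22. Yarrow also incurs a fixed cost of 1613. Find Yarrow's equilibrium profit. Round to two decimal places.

The follower Echo best-responds to any q_Y: π_E = (141 - 0.5Q)q_E - 22q_E.
∂π_E/∂q_E = 119 - (1/2)q_Y - q_E = 0 gives the reaction function q_E = (119 - (1/2)q_Y).
The leader anticipates this reaction. Substituting into P = 141 - 0.5Q gives P = 163/2 - (1/4)q_Y, so π_Y = (163/2 - (1/4)q_Y)q_Y - 39q_Y.
The leader's first-order condition 85/2 - (1/2)q_Y = 0 yields q_Y = 85.
Then q_E = (119 - (1/2)·85) = 153/2.
Price P = 141 - (1/2)·(323/2) = 241/4.
Yarrow's profit: (241/4 - 39)·85 - 1613 = 773/4.

193.25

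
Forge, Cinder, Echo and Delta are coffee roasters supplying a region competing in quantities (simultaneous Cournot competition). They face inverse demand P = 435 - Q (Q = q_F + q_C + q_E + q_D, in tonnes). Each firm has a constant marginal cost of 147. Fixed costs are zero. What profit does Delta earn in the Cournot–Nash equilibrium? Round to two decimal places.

3317.76

A representative firm's profit is π_i = q_i(435 - Q) - 147q_i.
Setting ∂π_i/∂q_i = 0 with rivals' quantities fixed: 288 - 2q_i - Σ_{j≠i} q_j = 0.
By symmetry each firm produces the same amount; substituting Σ_{j≠i} q_j = 3q_i yields q_i = 288/5.
Price P = 435 - 1152/5 = 1023/5.
Delta's profit: (1023/5 - 147)·(288/5) = 3317.7600.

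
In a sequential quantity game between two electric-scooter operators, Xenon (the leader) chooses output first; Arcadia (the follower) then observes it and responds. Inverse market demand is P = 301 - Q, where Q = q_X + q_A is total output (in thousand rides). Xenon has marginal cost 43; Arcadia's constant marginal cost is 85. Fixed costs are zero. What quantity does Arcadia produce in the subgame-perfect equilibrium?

33

Solve by backward induction. Given q_X, the follower Arcadia maximises π_A = (301 - q_X - q_A)q_A - 85q_A.
∂π_A/∂q_A = 216 - q_X - 2q_A = 0 gives the reaction function q_A = (216 - q_X)/2.
The leader anticipates this reaction. Substituting into P = 301 - Q gives P = 193 - (1/2)q_X, so π_X = (193 - (1/2)q_X)q_X - 43q_X.
Maximising: ∂π_X/∂q_X = 150 - q_X = 0, giving q_X = 150.
Then q_A = (216 - 150)/2 = 33.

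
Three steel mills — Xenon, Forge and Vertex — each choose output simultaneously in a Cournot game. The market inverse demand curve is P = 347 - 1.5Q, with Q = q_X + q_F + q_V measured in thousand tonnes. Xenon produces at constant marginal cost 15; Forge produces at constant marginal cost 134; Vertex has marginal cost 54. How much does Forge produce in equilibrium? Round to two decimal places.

2.33

Xenon's profit: π_X = (347 - 1.5Q)q_X - (15q_X). Setting ∂π_X/∂q_X = 0: 332 - 3q_X - (3/2)(q_F + q_V) = 0.
Forge's profit: π_F = (347 - 1.5Q)q_F - (134q_F). Setting ∂π_F/∂q_F = 0: 213 - 3q_F - (3/2)(q_X + q_V) = 0.
Vertex's profit: π_V = (347 - 1.5Q)q_V - (54q_V). Setting ∂π_V/∂q_V = 0: 293 - 3q_V - (3/2)(q_X + q_F) = 0.
Adding the 3 conditions: 838 − 3Q − 3Q = 0, i.e. Q = 419/3.
Back-substituting: q_X = (332 − 419/2)/(3/2) = 245/3, q_F = (213 − 419/2)/(3/2) = 7/3, q_V = (293 − 419/2)/(3/2) = 167/3.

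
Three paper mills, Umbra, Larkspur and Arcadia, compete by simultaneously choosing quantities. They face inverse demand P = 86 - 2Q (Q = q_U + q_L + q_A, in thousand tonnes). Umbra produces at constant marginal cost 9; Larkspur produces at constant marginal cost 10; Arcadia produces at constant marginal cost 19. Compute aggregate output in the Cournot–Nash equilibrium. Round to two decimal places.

27.50

Umbra's profit: π_U = (86 - 2Q)q_U - (9q_U). Setting ∂π_U/∂q_U = 0: 77 - 4q_U - 2(q_L + q_A) = 0.
Larkspur's profit: π_L = (86 - 2Q)q_L - (10q_L). Setting ∂π_L/∂q_L = 0: 76 - 4q_L - 2(q_U + q_A) = 0.
Arcadia's profit: π_A = (86 - 2Q)q_A - (19q_A). Setting ∂π_A/∂q_A = 0: 67 - 4q_A - 2(q_U + q_L) = 0.
Adding the 3 first-order conditions: 220 − 8Q = 0, so Q = 55/2.
Back-substituting: q_U = (77 − 55)/2 = 11, q_L = (76 − 55)/2 = 21/2, q_A = (67 − 55)/2 = 6.
Total output Q = 11 + 21/2 + 6 = 55/2.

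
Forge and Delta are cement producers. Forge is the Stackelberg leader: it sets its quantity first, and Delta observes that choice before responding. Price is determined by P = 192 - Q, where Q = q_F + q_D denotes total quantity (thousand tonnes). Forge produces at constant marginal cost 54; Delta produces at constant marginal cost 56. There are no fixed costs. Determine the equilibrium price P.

89

The follower Delta best-responds to any q_F: π_D = (192 - Q)q_D - 56q_D.
Follower FOC: 136 - q_F - 2q_D = 0, so q_D(q_F) = (136 - q_F)/2.
Forge substitutes q_D(q_F) into its own profit: π_F = q_F(192 - q_F - (136 - q_F)/2) - 54q_F = (124 - (1/2)q_F)q_F - 54q_F.
Leader FOC: 70 - q_F = 0, so q_F = 70.
Then q_D = (136 - 70)/2 = 33.
Total output Q = 103, so price P = 192 - 103 = 89.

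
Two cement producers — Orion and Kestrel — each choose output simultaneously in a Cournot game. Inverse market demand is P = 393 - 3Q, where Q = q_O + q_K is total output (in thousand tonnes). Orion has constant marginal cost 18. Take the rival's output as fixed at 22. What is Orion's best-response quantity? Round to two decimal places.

With the rival's output fixed at 22, Orion's profit is π_O = (393 - 3·22 - 3q_O)q_O - (18q_O) = (327 - 3q_O)q_O - (18q_O).
∂π_O/∂q_O = 309 - 6q_O = 0, so q_O = 103/2.

51.50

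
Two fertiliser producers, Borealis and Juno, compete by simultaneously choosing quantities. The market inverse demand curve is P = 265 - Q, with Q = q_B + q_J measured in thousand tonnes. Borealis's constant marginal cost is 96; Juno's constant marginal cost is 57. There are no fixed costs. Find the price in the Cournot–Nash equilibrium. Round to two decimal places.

139.33

Borealis's profit: π_B = (265 - Q)q_B - (96q_B). Setting ∂π_B/∂q_B = 0: 169 - 2q_B - (q_J) = 0.
Juno's first-order condition: 208 - 2q_J - (q_B) = 0.
Best responses: q_B = (169 - q_J)/2, q_J = (208 - q_B)/2.
Solving the pair: q_B = 130/3, q_J = 247/3.
Total output Q = 377/3, so price P = 265 - 377/3 = 418/3.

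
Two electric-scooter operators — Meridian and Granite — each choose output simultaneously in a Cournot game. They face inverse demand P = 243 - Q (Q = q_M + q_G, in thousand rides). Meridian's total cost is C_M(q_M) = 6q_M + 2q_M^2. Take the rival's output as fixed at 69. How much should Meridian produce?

28

With the rival's output fixed at 69, Meridian's profit is π_M = (243 - 69 - q_M)q_M - (6q_M + 2q_M²) = (174 - q_M)q_M - (6q_M + 2q_M²).
∂π_M/∂q_M = 168 - 6q_M = 0, so q_M = 28.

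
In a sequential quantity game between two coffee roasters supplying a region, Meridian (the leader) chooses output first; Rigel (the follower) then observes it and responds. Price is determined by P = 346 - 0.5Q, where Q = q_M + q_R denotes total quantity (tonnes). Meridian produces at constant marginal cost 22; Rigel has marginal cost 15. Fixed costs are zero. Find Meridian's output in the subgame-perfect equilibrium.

The follower Rigel best-responds to any q_M: π_R = (346 - 0.5Q)q_R - 15q_R.
∂π_R/∂q_R = 331 - (1/2)q_M - q_R = 0 gives the reaction function q_R = (331 - (1/2)q_M).
The leader anticipates this reaction. Substituting into P = 346 - 0.5Q gives P = 361/2 - (1/4)q_M, so π_M = (361/2 - (1/4)q_M)q_M - 22q_M.
The leader's first-order condition 317/2 - (1/2)q_M = 0 yields q_M = 317.
Then q_R = (331 - (1/2)·317) = 345/2.

317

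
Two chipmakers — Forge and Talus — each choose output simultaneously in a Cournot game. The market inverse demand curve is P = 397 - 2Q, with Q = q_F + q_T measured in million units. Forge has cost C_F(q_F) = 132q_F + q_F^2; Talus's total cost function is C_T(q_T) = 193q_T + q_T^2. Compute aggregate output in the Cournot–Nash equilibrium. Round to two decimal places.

58.63

Forge's profit: π_F = (397 - 2Q)q_F - (132q_F + q_F²). Setting ∂π_F/∂q_F = 0: 265 - 6q_F - 2(q_T) = 0.
Talus's profit: π_T = (397 - 2Q)q_T - (193q_T + q_T²). Setting ∂π_T/∂q_T = 0: 204 - 6q_T - 2(q_F) = 0.
So q_F = (265 - 2q_T)/6 and q_T = (204 - 2q_F)/6.
Substituting one into the other gives q_F = 591/16 and q_T = 347/16.
Total output Q = 591/16 + 347/16 = 469/8.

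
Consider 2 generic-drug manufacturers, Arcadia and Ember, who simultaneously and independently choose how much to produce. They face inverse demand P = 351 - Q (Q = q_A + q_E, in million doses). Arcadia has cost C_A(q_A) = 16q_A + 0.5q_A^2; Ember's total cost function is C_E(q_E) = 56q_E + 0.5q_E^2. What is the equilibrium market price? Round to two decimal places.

193.50

Arcadia's profit: π_A = (351 - Q)q_A - (16q_A + (1/2)q_A²). Setting ∂π_A/∂q_A = 0: 335 - 3q_A - (q_E) = 0.
Ember's profit: π_E = (351 - Q)q_E - (56q_E + (1/2)q_E²). Setting ∂π_E/∂q_E = 0: 295 - 3q_E - (q_A) = 0.
Best responses: q_A = (335 - q_E)/3, q_E = (295 - q_A)/3.
Solving the pair: q_A = 355/4, q_E = 275/4.
Total output Q = 315/2, so price P = 351 - 315/2 = 387/2.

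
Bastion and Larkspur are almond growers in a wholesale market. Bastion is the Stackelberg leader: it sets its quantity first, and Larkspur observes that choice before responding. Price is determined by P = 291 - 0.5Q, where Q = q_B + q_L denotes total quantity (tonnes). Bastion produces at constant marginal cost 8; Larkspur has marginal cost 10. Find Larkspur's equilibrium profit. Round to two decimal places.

The follower Larkspur best-responds to any q_B: π_L = (291 - 0.5Q)q_L - 10q_L.
Setting the follower's marginal profit to zero, 281 - (1/2)q_B - q_L = 0, i.e. q_L = (281 - (1/2)q_B).
Bastion substitutes q_L(q_B) into its own profit: π_B = q_B(291 - (1/2)q_B - (281 - (1/2)q_B)/2) - 8q_B = (301/2 - (1/4)q_B)q_B - 8q_B.
Leader FOC: 285/2 - (1/2)q_B = 0, so q_B = 285.
Then q_L = (281 - (1/2)·285) = 277/2.
Price P = 291 - (1/2)·(847/2) = 317/4.
Larkspur's profit: (317/4 - 10)·(277/2) = 9591.1250.

9591.13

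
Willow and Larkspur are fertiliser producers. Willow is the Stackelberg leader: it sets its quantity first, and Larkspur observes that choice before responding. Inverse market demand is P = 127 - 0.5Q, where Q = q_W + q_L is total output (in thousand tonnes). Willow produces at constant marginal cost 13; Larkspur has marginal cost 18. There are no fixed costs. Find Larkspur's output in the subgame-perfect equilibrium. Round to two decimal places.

The follower Larkspur best-responds to any q_W: π_L = (127 - 0.5Q)q_L - 18q_L.
Setting the follower's marginal profit to zero, 109 - (1/2)q_W - q_L = 0, i.e. q_L = (109 - (1/2)q_W).
Willow substitutes q_L(q_W) into its own profit: π_W = q_W(127 - (1/2)q_W - (109 - (1/2)q_W)/2) - 13q_W = (145/2 - (1/4)q_W)q_W - 13q_W.
The leader's first-order condition 119/2 - (1/2)q_W = 0 yields q_W = 119.
Then q_L = (109 - (1/2)·119) = 99/2.

49.50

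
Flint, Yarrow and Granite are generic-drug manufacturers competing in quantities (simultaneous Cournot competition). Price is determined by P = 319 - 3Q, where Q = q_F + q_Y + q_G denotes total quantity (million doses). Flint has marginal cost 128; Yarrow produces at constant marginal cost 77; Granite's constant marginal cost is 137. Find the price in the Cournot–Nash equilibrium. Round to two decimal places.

Flint's profit: π_F = (319 - 3Q)q_F - (128q_F). Setting ∂π_F/∂q_F = 0: 191 - 6q_F - 3(q_Y + q_G) = 0.
Yarrow's first-order condition: 242 - 6q_Y - 3(q_F + q_G) = 0.
Granite's profit: π_G = (319 - 3Q)q_G - (137q_G). Setting ∂π_G/∂q_G = 0: 182 - 6q_G - 3(q_F + q_Y) = 0.
Adding the 3 first-order conditions: 615 − 12Q = 0, so Q = 205/4.
Back-substituting: q_F = (191 − 615/4)/3 = 149/12, q_Y = (242 − 615/4)/3 = 353/12, q_G = (182 − 615/4)/3 = 113/12.
Total output Q = 205/4, so price P = 319 - 3·(205/4) = 661/4.

165.25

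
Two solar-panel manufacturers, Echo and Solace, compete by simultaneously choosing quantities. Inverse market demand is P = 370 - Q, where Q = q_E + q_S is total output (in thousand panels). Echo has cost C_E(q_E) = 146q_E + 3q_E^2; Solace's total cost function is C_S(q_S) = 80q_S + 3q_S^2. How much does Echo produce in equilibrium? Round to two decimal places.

23.84

Echo's profit: π_E = (370 - Q)q_E - (146q_E + 3q_E²). Setting ∂π_E/∂q_E = 0: 224 - 8q_E - (q_S) = 0.
Solace's first-order condition: 290 - 8q_S - (q_E) = 0.
Best responses: q_E = (224 - q_S)/8, q_S = (290 - q_E)/8.
Substituting one into the other gives q_E = 1502/63 and q_S = 33.2698.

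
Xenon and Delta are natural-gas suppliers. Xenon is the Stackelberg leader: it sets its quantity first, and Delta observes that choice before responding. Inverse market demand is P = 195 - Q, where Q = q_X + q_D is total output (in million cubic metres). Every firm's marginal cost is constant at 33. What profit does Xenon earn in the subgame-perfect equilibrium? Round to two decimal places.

Solve by backward induction. Given q_X, the follower Delta maximises π_D = (195 - q_X - q_D)q_D - 33q_D.
∂π_D/∂q_D = 162 - q_X - 2q_D = 0 gives the reaction function q_D = (162 - q_X)/2.
Xenon substitutes q_D(q_X) into its own profit: π_X = q_X(195 - q_X - (162 - q_X)/2) - 33q_X = (114 - (1/2)q_X)q_X - 33q_X.
The leader's first-order condition 81 - q_X = 0 yields q_X = 81.
Then q_D = (162 - 81)/2 = 81/2.
Price P = 195 - 243/2 = 147/2.
Xenon's profit: (147/2 - 33)·81 = 3280.5000.

3280.50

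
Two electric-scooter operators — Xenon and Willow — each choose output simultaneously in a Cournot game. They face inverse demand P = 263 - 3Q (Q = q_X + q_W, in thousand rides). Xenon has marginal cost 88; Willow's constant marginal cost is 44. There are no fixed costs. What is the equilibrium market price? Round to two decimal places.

Xenon's profit: π_X = (263 - 3Q)q_X - (88q_X). Setting ∂π_X/∂q_X = 0: 175 - 6q_X - 3(q_W) = 0.
Willow's profit: π_W = (263 - 3Q)q_W - (44q_W). Setting ∂π_W/∂q_W = 0: 219 - 6q_W - 3(q_X) = 0.
Rearranging gives the reaction functions q_X = (175 - 3q_W)/6 and q_W = (219 - 3q_X)/6.
Solving the pair: q_X = 131/9, q_W = 263/9.
Total output Q = 394/9, so price P = 263 - 3·(394/9) = 395/3.

131.67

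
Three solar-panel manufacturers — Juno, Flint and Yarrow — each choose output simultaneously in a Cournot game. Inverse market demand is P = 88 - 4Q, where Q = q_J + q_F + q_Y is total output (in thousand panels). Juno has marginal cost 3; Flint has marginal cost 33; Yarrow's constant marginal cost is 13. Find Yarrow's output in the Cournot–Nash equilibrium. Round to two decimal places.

Juno's profit: π_J = (88 - 4Q)q_J - (3q_J). Setting ∂π_J/∂q_J = 0: 85 - 8q_J - 4(q_F + q_Y) = 0.
Flint's profit: π_F = (88 - 4Q)q_F - (33q_F). Setting ∂π_F/∂q_F = 0: 55 - 8q_F - 4(q_J + q_Y) = 0.
Yarrow's profit: π_Y = (88 - 4Q)q_Y - (13q_Y). Setting ∂π_Y/∂q_Y = 0: 75 - 8q_Y - 4(q_J + q_F) = 0.
Summing all 3 equations gives 215 − 16Q = 0, hence Q = 215/16.
Back-substituting: q_J = (85 − 215/4)/4 = 125/16, q_F = (55 − 215/4)/4 = 5/16, q_Y = (75 − 215/4)/4 = 85/16.

5.31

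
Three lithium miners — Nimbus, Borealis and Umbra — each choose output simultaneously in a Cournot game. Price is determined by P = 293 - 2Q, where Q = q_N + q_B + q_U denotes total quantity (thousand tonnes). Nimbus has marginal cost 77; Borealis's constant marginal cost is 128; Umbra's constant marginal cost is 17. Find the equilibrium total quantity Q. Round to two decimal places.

Nimbus's profit: π_N = (293 - 2Q)q_N - (77q_N). Setting ∂π_N/∂q_N = 0: 216 - 4q_N - 2(q_B + q_U) = 0.
Borealis's first-order condition: 165 - 4q_B - 2(q_N + q_U) = 0.
Umbra's first-order condition: 276 - 4q_U - 2(q_N + q_B) = 0.
Adding the 3 first-order conditions: 657 − 8Q = 0, so Q = 657/8.
Back-substituting: q_N = (216 − 657/4)/2 = 207/8, q_B = (165 − 657/4)/2 = 3/8, q_U = (276 − 657/4)/2 = 447/8.
Total output Q = 207/8 + 3/8 + 447/8 = 657/8.

82.13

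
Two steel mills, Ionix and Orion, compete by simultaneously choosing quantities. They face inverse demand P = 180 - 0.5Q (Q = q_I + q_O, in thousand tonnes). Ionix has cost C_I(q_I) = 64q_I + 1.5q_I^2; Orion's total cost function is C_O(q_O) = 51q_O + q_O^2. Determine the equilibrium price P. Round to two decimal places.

Ionix's profit: π_I = (180 - 0.5Q)q_I - (64q_I + (3/2)q_I²). Setting ∂π_I/∂q_I = 0: 116 - 4q_I - (1/2)(q_O) = 0.
Orion's first-order condition: 129 - 3q_O - (1/2)(q_I) = 0.
So q_I = (116 - (1/2)q_O)/4 and q_O = (129 - (1/2)q_I)/3.
Solving the pair: q_I = 1134/47, q_O = 1832/47.
Total output Q = 63.1064, so price P = 180 - (1/2)·63.1064 = 148.4468.

148.45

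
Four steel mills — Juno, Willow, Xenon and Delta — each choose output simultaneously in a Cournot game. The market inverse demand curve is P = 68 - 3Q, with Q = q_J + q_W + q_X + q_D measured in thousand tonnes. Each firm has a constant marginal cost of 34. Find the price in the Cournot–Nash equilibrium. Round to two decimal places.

40.80

Each firm earns π_i = (68 - 3Q)q_i - 34q_i.
First-order condition (treating rivals' output as given): 34 - 6q_i - 3·Σ_{j≠i} q_j = 0.
With identical firms every q_j equals q_i, so Σ_{j≠i} q_j = 3q_i and 34 = 15q_i, giving q_i = 34/15.
Total output Q = 136/15, so price P = 68 - 3·(136/15) = 204/5.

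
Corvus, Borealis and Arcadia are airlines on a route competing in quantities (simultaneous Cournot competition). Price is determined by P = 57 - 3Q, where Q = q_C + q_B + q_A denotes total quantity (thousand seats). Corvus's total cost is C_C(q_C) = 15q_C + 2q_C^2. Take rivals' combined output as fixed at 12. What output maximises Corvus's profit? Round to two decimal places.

With rivals' combined output fixed at 12, Corvus's profit is π_C = (57 - 3·12 - 3q_C)q_C - (15q_C + 2q_C²) = (21 - 3q_C)q_C - (15q_C + 2q_C²).
∂π_C/∂q_C = 6 - 10q_C = 0, so q_C = 3/5.

0.60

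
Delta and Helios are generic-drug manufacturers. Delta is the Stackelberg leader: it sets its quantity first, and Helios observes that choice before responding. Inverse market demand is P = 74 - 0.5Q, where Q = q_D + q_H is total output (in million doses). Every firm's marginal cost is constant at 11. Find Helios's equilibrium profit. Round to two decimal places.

496.13

The follower Helios best-responds to any q_D: π_H = (74 - 0.5Q)q_H - 11q_H.
Setting the follower's marginal profit to zero, 63 - (1/2)q_D - q_H = 0, i.e. q_H = (63 - (1/2)q_D).
The leader anticipates this reaction. Substituting into P = 74 - 0.5Q gives P = 85/2 - (1/4)q_D, so π_D = (85/2 - (1/4)q_D)q_D - 11q_D.
Maximising: ∂π_D/∂q_D = 63/2 - (1/2)q_D = 0, giving q_D = 63.
Then q_H = (63 - (1/2)·63) = 63/2.
Price P = 74 - (1/2)·(189/2) = 107/4.
Helios's profit: (107/4 - 11)·(63/2) = 496.1250.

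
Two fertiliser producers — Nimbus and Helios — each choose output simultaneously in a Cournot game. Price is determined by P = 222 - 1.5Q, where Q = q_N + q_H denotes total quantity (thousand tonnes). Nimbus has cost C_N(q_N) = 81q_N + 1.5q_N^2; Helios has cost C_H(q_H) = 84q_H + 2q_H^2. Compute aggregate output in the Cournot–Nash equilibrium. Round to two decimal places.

Nimbus's profit: π_N = (222 - 1.5Q)q_N - (81q_N + (3/2)q_N²). Setting ∂π_N/∂q_N = 0: 141 - 6q_N - (3/2)(q_H) = 0.
Helios's first-order condition: 138 - 7q_H - (3/2)(q_N) = 0.
Best responses: q_N = (141 - (3/2)q_H)/6, q_H = (138 - (3/2)q_N)/7.
Substituting one into the other gives q_N = 1040/53 and q_H = 822/53.
Total output Q = 1040/53 + 822/53 = 1862/53.

35.13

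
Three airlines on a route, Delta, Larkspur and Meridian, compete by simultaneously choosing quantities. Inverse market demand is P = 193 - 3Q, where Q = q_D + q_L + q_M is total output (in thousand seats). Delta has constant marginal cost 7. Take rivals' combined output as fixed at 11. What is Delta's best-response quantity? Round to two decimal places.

25.50

With rivals' combined output fixed at 11, Delta's profit is π_D = (193 - 3·11 - 3q_D)q_D - (7q_D) = (160 - 3q_D)q_D - (7q_D).
∂π_D/∂q_D = 153 - 6q_D = 0, so q_D = 51/2.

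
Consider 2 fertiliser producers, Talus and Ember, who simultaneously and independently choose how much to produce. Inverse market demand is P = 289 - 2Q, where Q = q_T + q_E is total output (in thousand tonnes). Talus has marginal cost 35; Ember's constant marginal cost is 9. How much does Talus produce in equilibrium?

38

Talus's profit: π_T = (289 - 2Q)q_T - (35q_T). Setting ∂π_T/∂q_T = 0: 254 - 4q_T - 2(q_E) = 0.
Ember's first-order condition: 280 - 4q_E - 2(q_T) = 0.
Rearranging gives the reaction functions q_T = (254 - 2q_E)/4 and q_E = (280 - 2q_T)/4.
Solving the pair: q_T = 38, q_E = 51.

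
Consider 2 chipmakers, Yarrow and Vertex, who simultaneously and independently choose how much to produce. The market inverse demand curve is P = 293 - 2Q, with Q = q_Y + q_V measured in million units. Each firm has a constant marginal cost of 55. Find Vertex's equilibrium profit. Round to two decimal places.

3146.89

A representative firm's profit is π_i = q_i(293 - 2Q) - 55q_i.
Setting ∂π_i/∂q_i = 0 with rivals' quantities fixed: 238 - 4q_i - 2q_j = 0.
By symmetry each firm produces the same amount; substituting q_j = q_i yields q_i = 238/6 = 119/3.
Price P = 293 - 2·(238/3) = 403/3.
Vertex's profit: (403/3 - 55)·(119/3) = 3146.8889.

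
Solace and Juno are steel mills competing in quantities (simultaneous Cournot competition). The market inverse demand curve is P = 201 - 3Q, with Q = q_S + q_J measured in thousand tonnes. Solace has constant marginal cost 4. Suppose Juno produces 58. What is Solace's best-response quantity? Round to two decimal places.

With the rival's output fixed at 58, Solace's profit is π_S = (201 - 3·58 - 3q_S)q_S - (4q_S) = (27 - 3q_S)q_S - (4q_S).
∂π_S/∂q_S = 23 - 6q_S = 0, so q_S = 23/6.

3.83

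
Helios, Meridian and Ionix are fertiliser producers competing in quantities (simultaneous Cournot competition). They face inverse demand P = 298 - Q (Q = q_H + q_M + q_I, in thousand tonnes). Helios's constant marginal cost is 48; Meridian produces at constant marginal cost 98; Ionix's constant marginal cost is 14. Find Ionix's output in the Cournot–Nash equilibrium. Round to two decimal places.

100.50

Helios's profit: π_H = (298 - Q)q_H - (48q_H). Setting ∂π_H/∂q_H = 0: 250 - 2q_H - (q_M + q_I) = 0.
Meridian's first-order condition: 200 - 2q_M - (q_H + q_I) = 0.
Ionix's first-order condition: 284 - 2q_I - (q_H + q_M) = 0.
Adding the 3 conditions: 734 − 2Q − 2Q = 0, i.e. Q = 367/2.
Back-substituting: q_H = (250 − 367/2) = 133/2, q_M = (200 − 367/2) = 33/2, q_I = (284 − 367/2) = 201/2.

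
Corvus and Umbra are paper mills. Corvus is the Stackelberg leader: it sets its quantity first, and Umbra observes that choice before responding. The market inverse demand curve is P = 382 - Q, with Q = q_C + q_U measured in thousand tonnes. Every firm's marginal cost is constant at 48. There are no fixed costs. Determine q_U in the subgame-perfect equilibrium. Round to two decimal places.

The follower Umbra best-responds to any q_C: π_U = (382 - Q)q_U - 48q_U.
Setting the follower's marginal profit to zero, 334 - q_C - 2q_U = 0, i.e. q_U = (334 - q_C)/2.
Corvus substitutes q_U(q_C) into its own profit: π_C = q_C(382 - q_C - (334 - q_C)/2) - 48q_C = (215 - (1/2)q_C)q_C - 48q_C.
Leader FOC: 167 - q_C = 0, so q_C = 167.
Then q_U = (334 - 167)/2 = 167/2.

83.50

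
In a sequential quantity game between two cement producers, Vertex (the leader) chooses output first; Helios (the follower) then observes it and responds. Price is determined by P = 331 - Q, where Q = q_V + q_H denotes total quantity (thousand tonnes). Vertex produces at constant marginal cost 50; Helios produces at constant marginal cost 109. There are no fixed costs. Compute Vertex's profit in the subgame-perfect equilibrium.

The follower Helios best-responds to any q_V: π_H = (331 - Q)q_H - 109q_H.
Setting the follower's marginal profit to zero, 222 - q_V - 2q_H = 0, i.e. q_H = (222 - q_V)/2.
The leader anticipates this reaction. Substituting into P = 331 - Q gives P = 220 - (1/2)q_V, so π_V = (220 - (1/2)q_V)q_V - 50q_V.
The leader's first-order condition 170 - q_V = 0 yields q_V = 170.
Then q_H = (222 - 170)/2 = 26.
Price P = 331 - 196 = 135.
Vertex's profit: (135 - 50)·170 = 14450.

14450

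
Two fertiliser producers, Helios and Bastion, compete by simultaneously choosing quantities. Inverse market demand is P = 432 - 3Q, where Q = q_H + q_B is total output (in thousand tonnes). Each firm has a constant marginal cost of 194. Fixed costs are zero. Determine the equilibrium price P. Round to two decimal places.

A representative firm's profit is π_i = q_i(432 - 3Q) - 194q_i.
Setting ∂π_i/∂q_i = 0 with rivals' quantities fixed: 238 - 6q_i - 3q_j = 0.
With identical firms every q_j equals q_i, so q_j = q_i and 238 = 9q_i, giving q_i = 238/9.
Total output Q = 476/9, so price P = 432 - 3·(476/9) = 820/3.

273.33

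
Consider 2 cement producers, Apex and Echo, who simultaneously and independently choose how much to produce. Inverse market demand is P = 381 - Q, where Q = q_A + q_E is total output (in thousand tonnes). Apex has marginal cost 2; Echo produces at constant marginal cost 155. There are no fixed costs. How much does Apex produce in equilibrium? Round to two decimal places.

177.33

Apex's profit: π_A = (381 - Q)q_A - (2q_A). Setting ∂π_A/∂q_A = 0: 379 - 2q_A - (q_E) = 0.
Echo's first-order condition: 226 - 2q_E - (q_A) = 0.
So q_A = (379 - q_E)/2 and q_E = (226 - q_A)/2.
Solving the pair: q_A = 532/3, q_E = 73/3.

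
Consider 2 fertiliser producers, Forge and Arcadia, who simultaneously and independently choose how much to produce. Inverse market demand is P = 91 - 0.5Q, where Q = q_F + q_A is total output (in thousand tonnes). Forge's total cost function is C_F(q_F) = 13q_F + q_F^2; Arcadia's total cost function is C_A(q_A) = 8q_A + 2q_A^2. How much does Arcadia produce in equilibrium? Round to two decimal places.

14.24

Forge's profit: π_F = (91 - 0.5Q)q_F - (13q_F + q_F²). Setting ∂π_F/∂q_F = 0: 78 - 3q_F - (1/2)(q_A) = 0.
Arcadia's first-order condition: 83 - 5q_A - (1/2)(q_F) = 0.
So q_F = (78 - (1/2)q_A)/3 and q_A = (83 - (1/2)q_F)/5.
Substituting one into the other gives q_F = 1394/59 and q_A = 840/59.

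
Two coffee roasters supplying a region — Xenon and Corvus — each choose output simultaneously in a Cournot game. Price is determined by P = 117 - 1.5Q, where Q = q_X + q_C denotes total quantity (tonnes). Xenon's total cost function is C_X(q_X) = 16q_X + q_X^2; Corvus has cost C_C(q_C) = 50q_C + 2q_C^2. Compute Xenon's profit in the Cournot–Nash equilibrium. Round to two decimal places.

Xenon's profit: π_X = (117 - 1.5Q)q_X - (16q_X + q_X²). Setting ∂π_X/∂q_X = 0: 101 - 5q_X - (3/2)(q_C) = 0.
Corvus's first-order condition: 67 - 7q_C - (3/2)(q_X) = 0.
So q_X = (101 - (3/2)q_C)/5 and q_C = (67 - (3/2)q_X)/7.
Substituting one into the other gives q_X = 18.5191 and q_C = 734/131.
Price P = 117 - (3/2)·24.1221 = 80.8168.
Xenon's profit: 80.8168·18.5191 - 16·18.5191 - 18.5191² = 857.3912.

857.39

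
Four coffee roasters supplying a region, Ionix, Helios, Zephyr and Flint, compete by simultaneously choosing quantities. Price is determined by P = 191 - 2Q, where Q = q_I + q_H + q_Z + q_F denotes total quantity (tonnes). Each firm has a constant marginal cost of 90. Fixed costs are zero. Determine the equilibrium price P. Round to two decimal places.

Each firm earns π_i = (191 - 2Q)q_i - 90q_i.
Setting ∂π_i/∂q_i = 0 with rivals' quantities fixed: 101 - 4q_i - 2·Σ_{j≠i} q_j = 0.
With identical firms every q_j equals q_i, so Σ_{j≠i} q_j = 3q_i and 101 = 10q_i, giving q_i = 101/10.
Total output Q = 202/5, so price P = 191 - 2·(202/5) = 551/5.

110.20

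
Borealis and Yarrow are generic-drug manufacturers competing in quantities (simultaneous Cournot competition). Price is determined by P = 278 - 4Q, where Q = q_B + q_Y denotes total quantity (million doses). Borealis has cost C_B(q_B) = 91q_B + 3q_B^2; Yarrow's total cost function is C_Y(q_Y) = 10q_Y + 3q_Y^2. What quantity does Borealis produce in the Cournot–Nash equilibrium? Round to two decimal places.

Borealis's profit: π_B = (278 - 4Q)q_B - (91q_B + 3q_B²). Setting ∂π_B/∂q_B = 0: 187 - 14q_B - 4(q_Y) = 0.
Yarrow's first-order condition: 268 - 14q_Y - 4(q_B) = 0.
Rearranging gives the reaction functions q_B = (187 - 4q_Y)/14 and q_Y = (268 - 4q_B)/14.
Substituting one into the other gives q_B = 773/90 and q_Y = 751/45.

8.59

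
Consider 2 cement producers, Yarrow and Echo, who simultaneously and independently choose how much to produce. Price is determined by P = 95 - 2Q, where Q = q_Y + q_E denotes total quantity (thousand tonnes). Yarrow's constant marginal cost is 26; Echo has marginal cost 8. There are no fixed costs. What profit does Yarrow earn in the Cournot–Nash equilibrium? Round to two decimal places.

Yarrow's profit: π_Y = (95 - 2Q)q_Y - (26q_Y). Setting ∂π_Y/∂q_Y = 0: 69 - 4q_Y - 2(q_E) = 0.
Echo's first-order condition: 87 - 4q_E - 2(q_Y) = 0.
Best responses: q_Y = (69 - 2q_E)/4, q_E = (87 - 2q_Y)/4.
Solving the pair: q_Y = 17/2, q_E = 35/2.
Price P = 95 - 2·26 = 43.
Yarrow's profit: (43 - 26)·(17/2) = 289/2.

144.50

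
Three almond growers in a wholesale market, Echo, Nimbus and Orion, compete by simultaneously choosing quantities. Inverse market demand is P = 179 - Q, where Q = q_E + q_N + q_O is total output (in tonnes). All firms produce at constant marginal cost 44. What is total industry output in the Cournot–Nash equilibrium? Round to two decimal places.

101.25

A representative firm's profit is π_i = q_i(179 - Q) - 44q_i.
First-order condition (treating rivals' output as given): 135 - 2q_i - Σ_{j≠i} q_j = 0.
By symmetry each firm produces the same amount; substituting Σ_{j≠i} q_j = 2q_i yields q_i = 135/4.
Total output Q = 135/4 + 135/4 + 135/4 = 405/4.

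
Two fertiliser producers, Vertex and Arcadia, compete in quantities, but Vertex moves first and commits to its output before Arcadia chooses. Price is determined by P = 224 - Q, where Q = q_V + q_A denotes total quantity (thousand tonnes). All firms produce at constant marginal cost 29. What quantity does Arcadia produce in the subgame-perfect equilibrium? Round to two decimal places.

48.75

Solve by backward induction. Given q_V, the follower Arcadia maximises π_A = (224 - q_V - q_A)q_A - 29q_A.
Follower FOC: 195 - q_V - 2q_A = 0, so q_A(q_V) = (195 - q_V)/2.
The leader anticipates this reaction. Substituting into P = 224 - Q gives P = 253/2 - (1/2)q_V, so π_V = (253/2 - (1/2)q_V)q_V - 29q_V.
The leader's first-order condition 195/2 - q_V = 0 yields q_V = 195/2.
Then q_A = (195 - 195/2)/2 = 195/4.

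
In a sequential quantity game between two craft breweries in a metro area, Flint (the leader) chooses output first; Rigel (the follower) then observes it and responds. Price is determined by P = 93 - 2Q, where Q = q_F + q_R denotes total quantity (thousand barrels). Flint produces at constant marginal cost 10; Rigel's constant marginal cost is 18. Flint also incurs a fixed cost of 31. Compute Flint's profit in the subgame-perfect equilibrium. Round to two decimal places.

486.56

The follower Rigel best-responds to any q_F: π_R = (93 - 2Q)q_R - 18q_R.
Follower FOC: 75 - 2q_F - 4q_R = 0, so q_R(q_F) = (75 - 2q_F)/4.
Flint substitutes q_R(q_F) into its own profit: π_F = q_F(93 - 2q_F - (75 - 2q_F)/2) - 10q_F = (111/2 - q_F)q_F - 10q_F.
The leader's first-order condition 91/2 - 2q_F = 0 yields q_F = 91/4.
Then q_R = (75 - 2·(91/4))/4 = 59/8.
Price P = 93 - 2·(241/8) = 131/4.
Flint's profit: (131/4 - 10)·(91/4) - 31 = 486.5625.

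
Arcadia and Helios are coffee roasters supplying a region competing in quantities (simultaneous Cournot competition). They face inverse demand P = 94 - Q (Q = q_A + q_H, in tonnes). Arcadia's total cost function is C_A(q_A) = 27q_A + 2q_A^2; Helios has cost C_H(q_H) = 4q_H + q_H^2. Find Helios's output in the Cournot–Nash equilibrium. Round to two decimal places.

20.57

Arcadia's profit: π_A = (94 - Q)q_A - (27q_A + 2q_A²). Setting ∂π_A/∂q_A = 0: 67 - 6q_A - (q_H) = 0.
Helios's profit: π_H = (94 - Q)q_H - (4q_H + q_H²). Setting ∂π_H/∂q_H = 0: 90 - 4q_H - (q_A) = 0.
Rearranging gives the reaction functions q_A = (67 - q_H)/6 and q_H = (90 - q_A)/4.
Substituting one into the other gives q_A = 178/23 and q_H = 473/23.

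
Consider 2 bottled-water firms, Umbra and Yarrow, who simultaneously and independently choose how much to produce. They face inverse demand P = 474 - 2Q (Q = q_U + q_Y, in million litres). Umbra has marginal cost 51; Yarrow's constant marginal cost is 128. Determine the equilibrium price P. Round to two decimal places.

217.67

Umbra's profit: π_U = (474 - 2Q)q_U - (51q_U). Setting ∂π_U/∂q_U = 0: 423 - 4q_U - 2(q_Y) = 0.
Yarrow's profit: π_Y = (474 - 2Q)q_Y - (128q_Y). Setting ∂π_Y/∂q_Y = 0: 346 - 4q_Y - 2(q_U) = 0.
Rearranging gives the reaction functions q_U = (423 - 2q_Y)/4 and q_Y = (346 - 2q_U)/4.
Substituting one into the other gives q_U = 250/3 and q_Y = 269/6.
Total output Q = 769/6, so price P = 474 - 2·(769/6) = 653/3.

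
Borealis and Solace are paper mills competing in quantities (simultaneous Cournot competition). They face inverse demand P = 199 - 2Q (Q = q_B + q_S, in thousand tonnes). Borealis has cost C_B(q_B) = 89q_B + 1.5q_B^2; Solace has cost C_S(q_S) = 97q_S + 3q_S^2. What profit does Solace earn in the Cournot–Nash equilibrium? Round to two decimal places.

Borealis's profit: π_B = (199 - 2Q)q_B - (89q_B + (3/2)q_B²). Setting ∂π_B/∂q_B = 0: 110 - 7q_B - 2(q_S) = 0.
Solace's profit: π_S = (199 - 2Q)q_S - (97q_S + 3q_S²). Setting ∂π_S/∂q_S = 0: 102 - 10q_S - 2(q_B) = 0.
Best responses: q_B = (110 - 2q_S)/7, q_S = (102 - 2q_B)/10.
Substituting one into the other gives q_B = 448/33 and q_S = 247/33.
Price P = 199 - 2·(695/33) = 156.8788.
Solace's profit: 156.8788·(247/33) - 97·(247/33) - 3(247/33)² = 280.1148.

280.11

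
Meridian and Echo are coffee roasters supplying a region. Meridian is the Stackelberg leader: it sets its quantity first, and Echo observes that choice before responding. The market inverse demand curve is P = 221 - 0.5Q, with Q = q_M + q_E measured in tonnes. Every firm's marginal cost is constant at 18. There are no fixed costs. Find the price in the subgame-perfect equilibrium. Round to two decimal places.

The follower Echo best-responds to any q_M: π_E = (221 - 0.5Q)q_E - 18q_E.
∂π_E/∂q_E = 203 - (1/2)q_M - q_E = 0 gives the reaction function q_E = (203 - (1/2)q_M).
Meridian substitutes q_E(q_M) into its own profit: π_M = q_M(221 - (1/2)q_M - (203 - (1/2)q_M)/2) - 18q_M = (239/2 - (1/4)q_M)q_M - 18q_M.
Leader FOC: 203/2 - (1/2)q_M = 0, so q_M = 203.
Then q_E = (203 - (1/2)·203) = 203/2.
Total output Q = 609/2, so price P = 221 - (1/2)·(609/2) = 275/4.

68.75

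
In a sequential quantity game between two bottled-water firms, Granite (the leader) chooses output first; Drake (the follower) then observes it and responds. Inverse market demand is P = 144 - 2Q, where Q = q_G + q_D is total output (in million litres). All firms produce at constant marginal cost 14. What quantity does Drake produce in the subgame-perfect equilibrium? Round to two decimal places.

Solve by backward induction. Given q_G, the follower Drake maximises π_D = (144 - 2q_G - 2q_D)q_D - 14q_D.
∂π_D/∂q_D = 130 - 2q_G - 4q_D = 0 gives the reaction function q_D = (130 - 2q_G)/4.
The leader anticipates this reaction. Substituting into P = 144 - 2Q gives P = 79 - q_G, so π_G = (79 - q_G)q_G - 14q_G.
Maximising: ∂π_G/∂q_G = 65 - 2q_G = 0, giving q_G = 65/2.
Then q_D = (130 - 2·(65/2))/4 = 65/4.

16.25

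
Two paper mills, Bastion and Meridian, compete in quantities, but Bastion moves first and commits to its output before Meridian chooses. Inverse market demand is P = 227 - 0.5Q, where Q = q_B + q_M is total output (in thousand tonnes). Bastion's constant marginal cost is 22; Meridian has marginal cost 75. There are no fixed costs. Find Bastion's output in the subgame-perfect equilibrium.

The follower Meridian best-responds to any q_B: π_M = (227 - 0.5Q)q_M - 75q_M.
Setting the follower's marginal profit to zero, 152 - (1/2)q_B - q_M = 0, i.e. q_M = (152 - (1/2)q_B).
Bastion substitutes q_M(q_B) into its own profit: π_B = q_B(227 - (1/2)q_B - (152 - (1/2)q_B)/2) - 22q_B = (151 - (1/4)q_B)q_B - 22q_B.
Maximising: ∂π_B/∂q_B = 129 - (1/2)q_B = 0, giving q_B = 258.
Then q_M = (152 - (1/2)·258) = 23.

258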